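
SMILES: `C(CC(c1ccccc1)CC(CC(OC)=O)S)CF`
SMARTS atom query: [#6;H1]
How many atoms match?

7

Check the 19 heavy atoms by environment: 5× C (H2) → no; 2× C (H1) → match; 1× c (aromatic, H0) → no; 5× c (aromatic, H1) → match; 1× C (H0) → no; 2× O (H0) → no; 1× C (H3) → no; 1× S (H1) → no; 1× F (H0) → no.
Summing the matching environments: 2 + 5 = 7 matching atoms.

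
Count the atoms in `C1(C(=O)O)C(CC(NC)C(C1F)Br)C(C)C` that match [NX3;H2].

0

The query [NX3;H2] means: aliphatic N with 3 total connections, two of them H — an -NH2 nitrogen (amine or amide).
Check the 16 heavy atoms by environment: 6× C (H1, X4) → no; 1× C (H2, X4) → no; 1× Br (H0, X1) → no; 1× C (H0, X3) → no; 1× O (H0, X1) → no; 1× O (H1, X2) → no; 1× N (H1, X3) → no; 3× C (H3, X4) → no; 1× F (H0, X1) → no.
No environment satisfies the query, so 0 matching atoms.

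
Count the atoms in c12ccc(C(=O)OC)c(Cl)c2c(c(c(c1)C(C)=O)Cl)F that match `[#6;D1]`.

2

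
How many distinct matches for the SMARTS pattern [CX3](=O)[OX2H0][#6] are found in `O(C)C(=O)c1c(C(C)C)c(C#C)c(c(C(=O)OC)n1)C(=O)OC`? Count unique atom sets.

[CX3](=O)[OX2H0][#6] is the SMARTS for an ester: a carbonyl carbon bonded to an oxygen that is itself bonded to carbon (no H on that O).
The molecule carries 3 separate instances of a methyl-ester group (-C(=O)OCH3) meeting every constraint; each maps to a distinct set of atoms, giving 3 matches.

3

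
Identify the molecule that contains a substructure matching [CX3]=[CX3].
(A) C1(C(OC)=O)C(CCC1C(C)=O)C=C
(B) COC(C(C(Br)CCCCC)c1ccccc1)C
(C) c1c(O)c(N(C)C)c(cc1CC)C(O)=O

A

[CX3]=[CX3] describes a non-aromatic C=C double bond between two sp2 carbons (an alkene).
(A) contains a vinyl group (-CH=CH2), which satisfies every atom and bond constraint.
(B) has an ethyl group (-CH2CH3) but its C-C bond is a single bond between CX4 carbons, not CX3=CX3.
(C) has an ethyl group (-CH2CH3) but its C-C bond is a single bond between CX4 carbons, not CX3=CX3.
So the answer is (A).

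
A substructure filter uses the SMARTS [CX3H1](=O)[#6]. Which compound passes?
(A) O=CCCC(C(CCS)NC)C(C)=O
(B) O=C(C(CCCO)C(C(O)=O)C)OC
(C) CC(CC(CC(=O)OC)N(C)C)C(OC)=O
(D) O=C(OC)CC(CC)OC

A

[CX3H1](=O)[#6] describes an sp2 carbon with one H, double-bonded to O and single-bonded to carbon (an aldehyde).
(A) contains an aldehyde (-CHO), which satisfies every atom and bond constraint.
(B) has a methyl-ester group (-C(=O)OCH3) but the carbonyl carbon has H0, not H1.
(C) has a methyl-ester group (-C(=O)OCH3) but the carbonyl carbon has H0, not H1.
(D) has a methyl-ester group (-C(=O)OCH3) but the carbonyl carbon has H0, not H1.
So the answer is (A).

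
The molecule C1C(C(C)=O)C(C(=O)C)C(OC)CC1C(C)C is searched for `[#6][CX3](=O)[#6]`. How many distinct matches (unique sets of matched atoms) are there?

[#6][CX3](=O)[#6] is the SMARTS for a ketone: a carbonyl carbon (no H) flanked by two carbons.
The molecule carries 2 separate instances of an acetyl/ketone group (-C(=O)CH3) meeting every constraint; each maps to a distinct set of atoms, giving 2 matches.

2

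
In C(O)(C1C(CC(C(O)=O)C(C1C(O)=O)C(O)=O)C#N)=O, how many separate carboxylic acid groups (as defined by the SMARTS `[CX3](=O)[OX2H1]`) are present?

4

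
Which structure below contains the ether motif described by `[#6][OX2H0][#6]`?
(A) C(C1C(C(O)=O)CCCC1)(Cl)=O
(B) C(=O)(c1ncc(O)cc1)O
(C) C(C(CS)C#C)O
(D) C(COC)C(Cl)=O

D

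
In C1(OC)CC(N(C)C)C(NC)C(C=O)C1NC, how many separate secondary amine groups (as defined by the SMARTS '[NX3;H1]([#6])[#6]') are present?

2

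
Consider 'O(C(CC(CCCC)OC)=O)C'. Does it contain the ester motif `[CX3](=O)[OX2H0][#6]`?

Yes

The pattern [CX3](=O)[OX2H0][#6] describes a carbonyl carbon bonded to an oxygen that is itself bonded to carbon (no H on that O) — an ester.
The molecule carries a methyl-ester group (-C(=O)OCH3), whose atoms satisfy every constraint of the query, so the pattern matches.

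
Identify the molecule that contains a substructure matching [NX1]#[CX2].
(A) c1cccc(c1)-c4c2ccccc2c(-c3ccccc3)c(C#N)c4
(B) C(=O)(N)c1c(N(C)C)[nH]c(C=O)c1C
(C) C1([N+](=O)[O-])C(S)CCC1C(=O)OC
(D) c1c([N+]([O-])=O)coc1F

A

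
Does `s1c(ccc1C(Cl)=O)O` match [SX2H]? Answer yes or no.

No

The pattern [SX2H] describes an aliphatic sulfur with two connections, one being H — a thiol.
The closest candidate here is a hydroxyl group (-OH), but it is an -OH, not an -SH. No other fragment satisfies the full query, so there is no match.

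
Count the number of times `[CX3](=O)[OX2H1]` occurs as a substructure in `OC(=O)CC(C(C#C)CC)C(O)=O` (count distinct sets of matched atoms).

[CX3](=O)[OX2H1] is the SMARTS for a carboxylic acid: an sp2 carbon double-bonded to O and single-bonded to an -OH oxygen.
The molecule carries 2 separate instances of a carboxylic acid group (-C(=O)OH) meeting every constraint; each maps to a distinct set of atoms, giving 2 matches.

2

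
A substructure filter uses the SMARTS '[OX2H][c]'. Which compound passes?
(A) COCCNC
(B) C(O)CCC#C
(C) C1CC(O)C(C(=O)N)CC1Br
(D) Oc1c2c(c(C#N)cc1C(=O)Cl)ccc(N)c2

D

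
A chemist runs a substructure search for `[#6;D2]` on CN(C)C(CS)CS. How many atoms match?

The query [#6;D2] means: any carbon bonded to exactly two heavy atoms.
Check the 8 heavy atoms by environment: 2× C (D2) → match; 1× C (D3) → no; 2× S (D1) → no; 1× N (D3) → no; 2× C (D1) → no.
That gives 2 matching atoms.

2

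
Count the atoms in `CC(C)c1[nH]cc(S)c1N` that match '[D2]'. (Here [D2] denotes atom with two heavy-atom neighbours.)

2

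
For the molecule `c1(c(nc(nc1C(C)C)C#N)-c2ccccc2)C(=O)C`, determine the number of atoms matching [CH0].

2

Check the 20 heavy atoms by environment: 2× n (aromatic, H0) → no; 5× c (aromatic, H0) → no; 1× C (H1) → no; 3× C (H3) → no; 2× C (H0) → match; 1× N (H0) → no; 1× O (H0) → no; 5× c (aromatic, H1) → no.
That gives 2 matching atoms.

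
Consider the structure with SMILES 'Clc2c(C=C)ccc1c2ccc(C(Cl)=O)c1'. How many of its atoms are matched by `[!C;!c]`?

3

The query [!C;!c] means: neither aliphatic nor aromatic carbon — same as [!#6].
Check the 16 heavy atoms by environment: 10× c (aromatic) → no; 3× C → no; 2× Cl → match; 1× O → match.
Summing the matching environments: 2 + 1 = 3 matching atoms.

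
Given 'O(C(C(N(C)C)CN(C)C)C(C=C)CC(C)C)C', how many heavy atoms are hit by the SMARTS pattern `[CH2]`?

The query [CH2] means: aliphatic carbon with exactly two hydrogens.
Check the 18 heavy atoms by environment: 3× C (H2) → match; 5× C (H1) → no; 2× N (H0) → no; 7× C (H3) → no; 1× O (H0) → no.
That gives 3 matching atoms.

3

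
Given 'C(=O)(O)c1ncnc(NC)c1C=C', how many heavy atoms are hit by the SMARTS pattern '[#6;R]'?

4

The query [#6;R] means: carbon that is part of a ring.
Check the 13 heavy atoms by environment: 2× n (aromatic, in 6-ring) → no; 4× c (aromatic, in 6-ring) → match; 4× C (acyclic) → no; 2× O (acyclic) → no; 1× N (acyclic) → no.
That gives 4 matching atoms.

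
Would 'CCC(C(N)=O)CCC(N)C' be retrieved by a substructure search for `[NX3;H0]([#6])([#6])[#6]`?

No

The pattern [NX3;H0]([#6])([#6])[#6] describes a trivalent nitrogen with no H, bonded to three carbons — a tertiary amine.
The closest candidate here is a primary amide (-C(=O)NH2), but the amide nitrogen has H2 and only one carbon neighbour. No other fragment satisfies the full query, so there is no match.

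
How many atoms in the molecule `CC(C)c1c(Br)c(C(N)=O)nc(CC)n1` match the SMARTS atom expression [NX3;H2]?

1

Check the 15 heavy atoms by environment: 2× n (aromatic, H0, X2) → no; 4× c (aromatic, H0, X3) → no; 1× C (H1, X4) → no; 3× C (H3, X4) → no; 1× C (H2, X4) → no; 1× C (H0, X3) → no; 1× O (H0, X1) → no; 1× N (H2, X3) → match; 1× Br (H0, X1) → no.
That gives 1 matching atom.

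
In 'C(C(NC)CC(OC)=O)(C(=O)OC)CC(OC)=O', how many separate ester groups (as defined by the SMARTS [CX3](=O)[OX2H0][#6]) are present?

3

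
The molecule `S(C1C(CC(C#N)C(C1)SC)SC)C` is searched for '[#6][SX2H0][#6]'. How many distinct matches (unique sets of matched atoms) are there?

3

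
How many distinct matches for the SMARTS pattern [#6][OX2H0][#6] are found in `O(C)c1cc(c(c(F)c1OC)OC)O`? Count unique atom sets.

3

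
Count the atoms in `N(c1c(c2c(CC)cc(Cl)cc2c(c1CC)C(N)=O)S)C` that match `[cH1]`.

The query [cH1] means: aromatic carbon bearing exactly one hydrogen.
Check the 21 heavy atoms by environment: 8× c (aromatic, H0) → no; 2× c (aromatic, H1) → match; 2× C (H2) → no; 3× C (H3) → no; 1× N (H1) → no; 1× S (H1) → no; 1× Cl (H0) → no; 1× C (H0) → no; 1× O (H0) → no; 1× N (H2) → no.
That gives 2 matching atoms.

2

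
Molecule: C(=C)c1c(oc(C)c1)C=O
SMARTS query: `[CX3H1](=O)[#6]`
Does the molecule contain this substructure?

Yes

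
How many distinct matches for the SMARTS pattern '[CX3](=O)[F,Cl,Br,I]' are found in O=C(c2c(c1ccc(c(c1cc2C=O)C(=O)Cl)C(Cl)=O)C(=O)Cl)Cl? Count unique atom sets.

[CX3](=O)[F,Cl,Br,I] is the SMARTS for an acyl halide: a carbonyl carbon bonded to a halogen.
The molecule carries 4 separate instances of an acyl chloride (-C(=O)Cl) meeting every constraint; each maps to a distinct set of atoms, giving 4 matches.

4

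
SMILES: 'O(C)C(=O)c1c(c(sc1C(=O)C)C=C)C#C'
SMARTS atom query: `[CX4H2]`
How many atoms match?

0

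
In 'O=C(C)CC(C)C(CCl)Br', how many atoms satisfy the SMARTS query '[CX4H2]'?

2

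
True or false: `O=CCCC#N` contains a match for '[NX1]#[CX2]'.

True

The pattern [NX1]#[CX2] describes a nitrogen triple-bonded to a two-connected carbon — a nitrile.
The molecule carries a nitrile (-C#N), whose atoms satisfy every constraint of the query, so the pattern matches.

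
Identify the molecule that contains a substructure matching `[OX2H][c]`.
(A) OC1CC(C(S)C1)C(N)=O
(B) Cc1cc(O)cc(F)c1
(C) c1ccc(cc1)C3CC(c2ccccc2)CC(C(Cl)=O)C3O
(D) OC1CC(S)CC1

B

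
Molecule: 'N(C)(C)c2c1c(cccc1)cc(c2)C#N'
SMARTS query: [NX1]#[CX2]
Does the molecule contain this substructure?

Yes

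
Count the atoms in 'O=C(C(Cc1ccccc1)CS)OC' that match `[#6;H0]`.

The query [#6;H0] means: any carbon with no attached hydrogen.
Check the 14 heavy atoms by environment: 2× C (H2) → no; 1× C (H1) → no; 1× S (H1) → no; 1× c (aromatic, H0) → match; 5× c (aromatic, H1) → no; 1× C (H0) → match; 2× O (H0) → no; 1× C (H3) → no.
Summing the matching environments: 1 + 1 = 2 matching atoms.

2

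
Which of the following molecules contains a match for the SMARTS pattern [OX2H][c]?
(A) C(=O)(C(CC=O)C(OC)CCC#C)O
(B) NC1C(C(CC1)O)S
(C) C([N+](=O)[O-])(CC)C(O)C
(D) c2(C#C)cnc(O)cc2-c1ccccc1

D

[OX2H][c] describes a hydroxyl oxygen attached to an aromatic carbon (a phenol).
(A) has a methoxy ether (-OCH3) but the oxygen has H0, not H1.
(B) has a hydroxyl group (-OH) but the -OH is on an aliphatic carbon, not an aromatic c.
(C) has a hydroxyl group (-OH) but the -OH is on an aliphatic carbon, not an aromatic c.
(D) contains a hydroxyl group (-OH), which satisfies every atom and bond constraint.
So the answer is (D).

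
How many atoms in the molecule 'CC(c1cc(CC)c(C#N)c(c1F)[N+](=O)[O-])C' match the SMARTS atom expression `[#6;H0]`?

The query [#6;H0] means: any carbon with no attached hydrogen.
Check the 17 heavy atoms by environment: 5× c (aromatic, H0) → match; 1× c (aromatic, H1) → no; 1× C (H1) → no; 3× C (H3) → no; 1× F (H0) → no; 1× C (H0) → match; 1× N (H0) → no; 1× C (H2) → no; 1× N (charge +1, H0) → no; 1× O (charge -1, H0) → no; 1× O (H0) → no.
Summing the matching environments: 5 + 1 = 6 matching atoms.

6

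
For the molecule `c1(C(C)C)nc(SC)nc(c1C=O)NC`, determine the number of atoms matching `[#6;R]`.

4

The query [#6;R] means: carbon that is part of a ring.
Check the 15 heavy atoms by environment: 2× n (aromatic, in 6-ring) → no; 4× c (aromatic, in 6-ring) → match; 1× N (acyclic) → no; 6× C (acyclic) → no; 1× S (acyclic) → no; 1× O (acyclic) → no.
That gives 4 matching atoms.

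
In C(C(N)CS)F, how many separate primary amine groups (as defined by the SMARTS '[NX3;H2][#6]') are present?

1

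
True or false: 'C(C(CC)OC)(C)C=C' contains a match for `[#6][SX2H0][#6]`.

False

The pattern [#6][SX2H0][#6] describes an aliphatic sulfur bridging two carbons with no H on the sulfur — a thioether.
The closest candidate here is a methoxy ether (-OCH3), but the bridging atom is O, not S. No other fragment satisfies the full query, so there is no match.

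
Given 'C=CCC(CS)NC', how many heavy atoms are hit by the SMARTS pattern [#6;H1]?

2

The query [#6;H1] means: any carbon bearing exactly one hydrogen.
Check the 8 heavy atoms by environment: 3× C (H2) → no; 2× C (H1) → match; 1× S (H1) → no; 1× N (H1) → no; 1× C (H3) → no.
That gives 2 matching atoms.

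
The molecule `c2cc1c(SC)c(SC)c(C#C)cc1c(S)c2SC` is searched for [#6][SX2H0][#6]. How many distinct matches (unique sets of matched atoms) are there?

3

[#6][SX2H0][#6] is the SMARTS for a thioether: an aliphatic sulfur bridging two carbons with no H on the sulfur.
The molecule carries 3 separate instances of a methylthio ether (-SCH3) meeting every constraint; each maps to a distinct set of atoms, giving 3 matches.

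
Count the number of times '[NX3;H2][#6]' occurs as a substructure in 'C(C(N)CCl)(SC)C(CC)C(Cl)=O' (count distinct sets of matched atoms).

[NX3;H2][#6] is the SMARTS for a primary amine: a trivalent nitrogen with two H attached to carbon.
Exactly one fragment in the molecule meets all constraints, giving 1 match.

1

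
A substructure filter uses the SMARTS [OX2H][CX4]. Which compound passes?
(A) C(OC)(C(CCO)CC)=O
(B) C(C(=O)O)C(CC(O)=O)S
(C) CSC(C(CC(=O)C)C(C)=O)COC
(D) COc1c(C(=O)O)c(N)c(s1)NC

A

[OX2H][CX4] describes a hydroxyl oxygen bound to an sp3 (X4) carbon (an aliphatic alcohol).
(A) contains a hydroxyl group (-OH), which satisfies every atom and bond constraint.
(B) has a carboxylic acid group (-C(=O)OH) but the -OH is on a CX3 carbonyl carbon, not a CX4 carbon.
(C) has a methoxy ether (-OCH3) but the oxygen has H0 (ether), not H1.
(D) has a methoxy ether (-OCH3) but the oxygen has H0 (ether), not H1.
So the answer is (A).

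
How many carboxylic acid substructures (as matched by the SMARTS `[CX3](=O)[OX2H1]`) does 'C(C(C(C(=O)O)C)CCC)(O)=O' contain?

[CX3](=O)[OX2H1] is the SMARTS for a carboxylic acid: an sp2 carbon double-bonded to O and single-bonded to an -OH oxygen.
The molecule carries 2 separate instances of a carboxylic acid group (-C(=O)OH) meeting every constraint; each maps to a distinct set of atoms, giving 2 matches.

2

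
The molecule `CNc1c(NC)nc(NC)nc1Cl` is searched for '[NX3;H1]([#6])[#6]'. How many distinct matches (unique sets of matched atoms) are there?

3

[NX3;H1]([#6])[#6] is the SMARTS for a secondary amine: a trivalent nitrogen with one H, bonded to two carbons.
The molecule carries 3 separate instances of an N-methylamino group (-NHCH3) meeting every constraint; each maps to a distinct set of atoms, giving 3 matches.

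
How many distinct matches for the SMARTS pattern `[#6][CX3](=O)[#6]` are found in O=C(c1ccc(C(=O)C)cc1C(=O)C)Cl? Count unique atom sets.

2

[#6][CX3](=O)[#6] is the SMARTS for a ketone: a carbonyl carbon (no H) flanked by two carbons.
The molecule carries 2 separate instances of an acetyl/ketone group (-C(=O)CH3) meeting every constraint; each maps to a distinct set of atoms, giving 2 matches.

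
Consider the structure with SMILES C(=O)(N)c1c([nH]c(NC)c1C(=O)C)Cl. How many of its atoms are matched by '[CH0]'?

2

Check the 14 heavy atoms by environment: 1× n (aromatic, H1) → no; 4× c (aromatic, H0) → no; 2× C (H0) → match; 2× O (H0) → no; 1× N (H2) → no; 1× N (H1) → no; 2× C (H3) → no; 1× Cl (H0) → no.
That gives 2 matching atoms.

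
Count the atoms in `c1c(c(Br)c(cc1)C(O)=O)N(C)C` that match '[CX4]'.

The query [CX4] means: C with X4: aliphatic carbon with exactly 4 total connections (bonds + H).
Check the 13 heavy atoms by environment: 6× c (aromatic, X3) → no; 1× Br (X1) → no; 1× C (X3) → no; 1× O (X1) → no; 1× O (X2) → no; 1× N (X3) → no; 2× C (X4) → match.
That gives 2 matching atoms.

2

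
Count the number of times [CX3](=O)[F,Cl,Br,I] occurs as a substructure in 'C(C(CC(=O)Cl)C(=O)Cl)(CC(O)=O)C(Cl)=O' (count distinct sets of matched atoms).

3

[CX3](=O)[F,Cl,Br,I] is the SMARTS for an acyl halide: a carbonyl carbon bonded to a halogen.
The molecule carries 3 separate instances of an acyl chloride (-C(=O)Cl) meeting every constraint; each maps to a distinct set of atoms, giving 3 matches.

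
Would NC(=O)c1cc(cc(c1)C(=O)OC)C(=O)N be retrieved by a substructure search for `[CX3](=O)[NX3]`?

Yes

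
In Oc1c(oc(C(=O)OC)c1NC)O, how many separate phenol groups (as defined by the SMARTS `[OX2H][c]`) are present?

2

[OX2H][c] is the SMARTS for a phenol: a hydroxyl oxygen attached to an aromatic carbon.
The molecule carries 2 separate instances of a hydroxyl group (-OH) meeting every constraint; each maps to a distinct set of atoms, giving 2 matches.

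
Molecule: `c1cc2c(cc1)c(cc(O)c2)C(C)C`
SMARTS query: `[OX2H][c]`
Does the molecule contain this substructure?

Yes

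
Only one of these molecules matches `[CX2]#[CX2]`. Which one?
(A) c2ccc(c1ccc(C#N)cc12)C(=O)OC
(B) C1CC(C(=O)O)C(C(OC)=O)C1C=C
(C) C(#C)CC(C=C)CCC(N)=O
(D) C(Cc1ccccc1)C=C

C

[CX2]#[CX2] describes a carbon-carbon triple bond (an alkyne).
(A) has a nitrile (-C#N) but the triple bond is C#N, not C#C.
(B) has a vinyl group (-CH=CH2) but the C=C is a double bond; both carbons are CX3, not CX2.
(C) contains an ethynyl group (-C#CH), which satisfies every atom and bond constraint.
(D) has a vinyl group (-CH=CH2) but the C=C is a double bond; both carbons are CX3, not CX2.
So the answer is (C).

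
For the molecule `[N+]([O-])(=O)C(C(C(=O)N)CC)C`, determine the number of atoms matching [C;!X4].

The query [C;!X4] means: aliphatic carbon that does not have four total connections.
Check the 11 heavy atoms by environment: 5× C (X4) → no; 1× N (charge +1, X3) → no; 1× O (charge -1, X1) → no; 2× O (X1) → no; 1× C (X3) → match; 1× N (X3) → no.
That gives 1 matching atom.

1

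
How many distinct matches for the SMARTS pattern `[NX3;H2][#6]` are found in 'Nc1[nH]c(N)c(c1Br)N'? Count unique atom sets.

[NX3;H2][#6] is the SMARTS for a primary amine: a trivalent nitrogen with two H attached to carbon.
The molecule carries 3 separate instances of a primary amino group (-NH2) meeting every constraint; each maps to a distinct set of atoms, giving 3 matches.

3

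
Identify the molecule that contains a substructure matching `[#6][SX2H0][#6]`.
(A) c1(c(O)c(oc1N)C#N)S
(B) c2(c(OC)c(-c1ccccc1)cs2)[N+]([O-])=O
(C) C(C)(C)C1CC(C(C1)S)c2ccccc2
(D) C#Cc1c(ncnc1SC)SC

[#6][SX2H0][#6] describes an aliphatic sulfur bridging two carbons with no H on the sulfur (a thioether).
(A) has a thiol (-SH) but the sulfur has H1, not H0 bridging two carbons.
(B) has a methoxy ether (-OCH3) but the bridging atom is O, not S.
(C) has a thiol (-SH) but the sulfur has H1, not H0 bridging two carbons.
(D) contains a methylthio ether (-SCH3), which satisfies every atom and bond constraint.
So the answer is (D).

D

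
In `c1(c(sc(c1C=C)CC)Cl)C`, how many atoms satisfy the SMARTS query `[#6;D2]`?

2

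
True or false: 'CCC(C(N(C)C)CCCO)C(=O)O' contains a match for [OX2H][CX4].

True

The pattern [OX2H][CX4] describes a hydroxyl oxygen bound to an sp3 (X4) carbon — an aliphatic alcohol.
The molecule carries a hydroxyl group (-OH), whose atoms satisfy every constraint of the query, so the pattern matches.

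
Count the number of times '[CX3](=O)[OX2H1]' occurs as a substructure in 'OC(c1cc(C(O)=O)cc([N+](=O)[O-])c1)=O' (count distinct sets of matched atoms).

2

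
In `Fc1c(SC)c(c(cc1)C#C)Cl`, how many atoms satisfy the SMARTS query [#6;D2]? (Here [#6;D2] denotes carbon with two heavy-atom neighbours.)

The query [#6;D2] means: any carbon bonded to exactly two heavy atoms.
Check the 12 heavy atoms by environment: 4× c (aromatic, D3) → no; 2× c (aromatic, D2) → match; 1× C (D2) → match; 2× C (D1) → no; 1× S (D2) → no; 1× Cl (D1) → no; 1× F (D1) → no.
Summing the matching environments: 2 + 1 = 3 matching atoms.

3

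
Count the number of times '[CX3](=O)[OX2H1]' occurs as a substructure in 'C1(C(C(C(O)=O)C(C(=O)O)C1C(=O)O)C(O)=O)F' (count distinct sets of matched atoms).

4

[CX3](=O)[OX2H1] is the SMARTS for a carboxylic acid: an sp2 carbon double-bonded to O and single-bonded to an -OH oxygen.
The molecule carries 4 separate instances of a carboxylic acid group (-C(=O)OH) meeting every constraint; each maps to a distinct set of atoms, giving 4 matches.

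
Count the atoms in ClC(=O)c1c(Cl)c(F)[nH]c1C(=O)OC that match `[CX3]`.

Check the 14 heavy atoms by environment: 1× n (aromatic, X3) → no; 4× c (aromatic, X3) → no; 2× C (X3) → match; 2× O (X1) → no; 2× Cl (X1) → no; 1× O (X2) → no; 1× C (X4) → no; 1× F (X1) → no.
That gives 2 matching atoms.

2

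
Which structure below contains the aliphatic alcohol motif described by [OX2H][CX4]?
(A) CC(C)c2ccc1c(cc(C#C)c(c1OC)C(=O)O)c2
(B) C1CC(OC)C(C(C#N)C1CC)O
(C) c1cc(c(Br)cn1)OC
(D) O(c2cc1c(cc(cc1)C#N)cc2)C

B

[OX2H][CX4] describes a hydroxyl oxygen bound to an sp3 (X4) carbon (an aliphatic alcohol).
(A) has a methoxy ether (-OCH3) but the oxygen has H0 (ether), not H1.
(B) contains a hydroxyl group (-OH), which satisfies every atom and bond constraint.
(C) has a methoxy ether (-OCH3) but the oxygen has H0 (ether), not H1.
(D) has a methoxy ether (-OCH3) but the oxygen has H0 (ether), not H1.
So the answer is (B).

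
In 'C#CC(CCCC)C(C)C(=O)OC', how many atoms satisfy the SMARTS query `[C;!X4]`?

3

The query [C;!X4] means: aliphatic carbon that does not have four total connections.
Check the 13 heavy atoms by environment: 8× C (X4) → no; 1× C (X3) → match; 1× O (X1) → no; 1× O (X2) → no; 2× C (X2) → match.
Summing the matching environments: 1 + 2 = 3 matching atoms.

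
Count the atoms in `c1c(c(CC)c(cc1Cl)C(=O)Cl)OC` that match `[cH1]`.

2

Check the 14 heavy atoms by environment: 2× c (aromatic, H1) → match; 4× c (aromatic, H0) → no; 2× O (H0) → no; 2× C (H3) → no; 2× Cl (H0) → no; 1× C (H0) → no; 1× C (H2) → no.
That gives 2 matching atoms.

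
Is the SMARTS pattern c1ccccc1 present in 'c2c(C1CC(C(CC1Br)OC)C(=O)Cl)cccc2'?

The pattern c1ccccc1 describes six aromatic carbons in a ring — a benzene ring.
The molecule carries a phenyl ring, whose atoms satisfy every constraint of the query, so the pattern matches.

Yes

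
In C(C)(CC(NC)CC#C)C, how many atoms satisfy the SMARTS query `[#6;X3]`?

0

The query [#6;X3] means: any carbon (aromatic or not) with three total connections.
Check the 10 heavy atoms by environment: 7× C (X4) → no; 2× C (X2) → no; 1× N (X3) → no.
No environment satisfies the query, so 0 matching atoms.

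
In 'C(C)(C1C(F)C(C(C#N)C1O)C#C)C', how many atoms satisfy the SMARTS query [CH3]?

2

The query [CH3] means: aliphatic carbon with exactly three hydrogens.
Check the 14 heavy atoms by environment: 7× C (H1) → no; 2× C (H0) → no; 1× N (H0) → no; 1× O (H1) → no; 2× C (H3) → match; 1× F (H0) → no.
That gives 2 matching atoms.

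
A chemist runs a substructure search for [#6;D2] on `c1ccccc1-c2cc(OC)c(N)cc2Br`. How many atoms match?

7

The query [#6;D2] means: any carbon bonded to exactly two heavy atoms.
Check the 16 heavy atoms by environment: 7× c (aromatic, D2) → match; 5× c (aromatic, D3) → no; 1× Br (D1) → no; 1× N (D1) → no; 1× O (D2) → no; 1× C (D1) → no.
That gives 7 matching atoms.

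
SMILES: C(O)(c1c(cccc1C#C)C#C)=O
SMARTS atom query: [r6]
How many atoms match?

6

The query [r6] means: r6 matches atoms in a six-membered ring.
Check the 13 heavy atoms by environment: 6× c (aromatic, in 6-ring) → match; 5× C (acyclic) → no; 2× O (acyclic) → no.
That gives 6 matching atoms.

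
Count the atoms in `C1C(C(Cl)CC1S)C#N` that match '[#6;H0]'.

1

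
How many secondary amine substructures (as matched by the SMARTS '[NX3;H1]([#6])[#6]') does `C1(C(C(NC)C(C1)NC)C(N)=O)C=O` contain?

2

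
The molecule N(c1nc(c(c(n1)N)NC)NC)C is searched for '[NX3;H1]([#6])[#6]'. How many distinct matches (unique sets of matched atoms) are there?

[NX3;H1]([#6])[#6] is the SMARTS for a secondary amine: a trivalent nitrogen with one H, bonded to two carbons.
The molecule carries 3 separate instances of an N-methylamino group (-NHCH3) meeting every constraint; each maps to a distinct set of atoms, giving 3 matches.

3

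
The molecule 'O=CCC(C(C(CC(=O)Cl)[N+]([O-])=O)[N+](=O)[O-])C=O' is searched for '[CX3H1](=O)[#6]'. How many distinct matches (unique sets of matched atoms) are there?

[CX3H1](=O)[#6] is the SMARTS for an aldehyde: an sp2 carbon with one H, double-bonded to O and single-bonded to carbon.
The molecule carries 2 separate instances of an aldehyde (-CHO) meeting every constraint; each maps to a distinct set of atoms, giving 2 matches.

2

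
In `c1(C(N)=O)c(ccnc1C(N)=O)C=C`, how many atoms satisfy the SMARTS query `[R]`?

6

The query [R] means: R matches any atom that is part of a ring.
Check the 14 heavy atoms by environment: 1× n (aromatic, in 6-ring) → match; 5× c (aromatic, in 6-ring) → match; 4× C (acyclic) → no; 2× O (acyclic) → no; 2× N (acyclic) → no.
Summing the matching environments: 1 + 5 = 6 matching atoms.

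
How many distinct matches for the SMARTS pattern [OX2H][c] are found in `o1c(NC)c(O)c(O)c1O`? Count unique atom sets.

[OX2H][c] is the SMARTS for a phenol: a hydroxyl oxygen attached to an aromatic carbon.
The molecule carries 3 separate instances of a hydroxyl group (-OH) meeting every constraint; each maps to a distinct set of atoms, giving 3 matches.

3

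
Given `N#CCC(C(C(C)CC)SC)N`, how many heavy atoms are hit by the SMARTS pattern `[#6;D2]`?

3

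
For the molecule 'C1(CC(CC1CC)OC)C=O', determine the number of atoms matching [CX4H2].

3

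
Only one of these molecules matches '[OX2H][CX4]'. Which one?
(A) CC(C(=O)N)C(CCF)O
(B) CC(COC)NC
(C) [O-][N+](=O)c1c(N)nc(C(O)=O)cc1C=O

A

[OX2H][CX4] describes a hydroxyl oxygen bound to an sp3 (X4) carbon (an aliphatic alcohol).
(A) contains a hydroxyl group (-OH), which satisfies every atom and bond constraint.
(B) has a methoxy ether (-OCH3) but the oxygen has H0 (ether), not H1.
(C) has a carboxylic acid group (-C(=O)OH) but the -OH is on a CX3 carbonyl carbon, not a CX4 carbon.
So the answer is (A).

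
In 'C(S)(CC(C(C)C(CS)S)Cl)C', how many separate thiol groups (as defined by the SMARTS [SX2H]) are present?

3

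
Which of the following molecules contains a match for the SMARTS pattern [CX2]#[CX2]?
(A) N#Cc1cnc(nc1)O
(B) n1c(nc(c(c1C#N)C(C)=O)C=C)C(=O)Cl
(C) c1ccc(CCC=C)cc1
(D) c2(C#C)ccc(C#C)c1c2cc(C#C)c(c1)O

[CX2]#[CX2] describes a carbon-carbon triple bond (an alkyne).
(A) has a nitrile (-C#N) but the triple bond is C#N, not C#C.
(B) has a nitrile (-C#N) but the triple bond is C#N, not C#C.
(C) has a vinyl group (-CH=CH2) but the C=C is a double bond; both carbons are CX3, not CX2.
(D) contains an ethynyl group (-C#CH), which satisfies every atom and bond constraint.
So the answer is (D).

D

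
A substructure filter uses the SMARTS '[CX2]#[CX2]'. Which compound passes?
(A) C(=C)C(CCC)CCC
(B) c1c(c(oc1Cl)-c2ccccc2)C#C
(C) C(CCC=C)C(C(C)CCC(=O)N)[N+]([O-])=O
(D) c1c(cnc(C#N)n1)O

B

[CX2]#[CX2] describes a carbon-carbon triple bond (an alkyne).
(A) has a vinyl group (-CH=CH2) but the C=C is a double bond; both carbons are CX3, not CX2.
(B) contains an ethynyl group (-C#CH), which satisfies every atom and bond constraint.
(C) has a vinyl group (-CH=CH2) but the C=C is a double bond; both carbons are CX3, not CX2.
(D) has a nitrile (-C#N) but the triple bond is C#N, not C#C.
So the answer is (B).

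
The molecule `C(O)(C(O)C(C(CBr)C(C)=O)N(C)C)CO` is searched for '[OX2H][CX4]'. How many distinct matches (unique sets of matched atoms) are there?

[OX2H][CX4] is the SMARTS for an aliphatic alcohol: a hydroxyl oxygen bound to an sp3 (X4) carbon.
The molecule carries 3 separate instances of a hydroxyl group (-OH) meeting every constraint; each maps to a distinct set of atoms, giving 3 matches.

3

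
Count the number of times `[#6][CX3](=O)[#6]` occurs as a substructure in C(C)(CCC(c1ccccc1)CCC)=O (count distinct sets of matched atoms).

1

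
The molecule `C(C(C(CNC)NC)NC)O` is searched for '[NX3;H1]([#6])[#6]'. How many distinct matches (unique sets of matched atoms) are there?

[NX3;H1]([#6])[#6] is the SMARTS for a secondary amine: a trivalent nitrogen with one H, bonded to two carbons.
The molecule carries 3 separate instances of an N-methylamino group (-NHCH3) meeting every constraint; each maps to a distinct set of atoms, giving 3 matches.

3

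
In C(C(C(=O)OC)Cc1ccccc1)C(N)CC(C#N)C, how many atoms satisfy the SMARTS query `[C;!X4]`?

The query [C;!X4] means: aliphatic carbon that does not have four total connections.
Check the 20 heavy atoms by environment: 8× C (X4) → no; 1× C (X2) → match; 1× N (X1) → no; 1× C (X3) → match; 1× O (X1) → no; 1× O (X2) → no; 1× N (X3) → no; 6× c (aromatic, X3) → no.
Summing the matching environments: 1 + 1 = 2 matching atoms.

2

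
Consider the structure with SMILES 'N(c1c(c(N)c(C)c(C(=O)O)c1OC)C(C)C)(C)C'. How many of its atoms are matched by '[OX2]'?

2

The query [OX2] means: aliphatic oxygen with two total connections — ether, hydroxyl, or ester single-bond O.
Check the 19 heavy atoms by environment: 6× c (aromatic, X3) → no; 7× C (X4) → no; 2× O (X2) → match; 2× N (X3) → no; 1× C (X3) → no; 1× O (X1) → no.
That gives 2 matching atoms.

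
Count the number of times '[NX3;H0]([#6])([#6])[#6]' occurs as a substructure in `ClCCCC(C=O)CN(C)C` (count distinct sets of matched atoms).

[NX3;H0]([#6])([#6])[#6] is the SMARTS for a tertiary amine: a trivalent nitrogen with no H, bonded to three carbons.
Exactly one fragment in the molecule meets all constraints, giving 1 match.

1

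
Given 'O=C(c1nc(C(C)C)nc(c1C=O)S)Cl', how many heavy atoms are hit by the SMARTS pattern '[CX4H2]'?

The query [CX4H2] means: sp3 carbon (X4) with exactly two hydrogens.
Check the 15 heavy atoms by environment: 2× n (aromatic, H0, X2) → no; 4× c (aromatic, H0, X3) → no; 1× C (H1, X3) → no; 2× O (H0, X1) → no; 1× S (H1, X2) → no; 1× C (H0, X3) → no; 1× Cl (H0, X1) → no; 1× C (H1, X4) → no; 2× C (H3, X4) → no.
No environment satisfies the query, so 0 matching atoms.

0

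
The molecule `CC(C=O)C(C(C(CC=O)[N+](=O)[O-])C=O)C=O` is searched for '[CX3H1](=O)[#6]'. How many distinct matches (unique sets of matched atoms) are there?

4

[CX3H1](=O)[#6] is the SMARTS for an aldehyde: an sp2 carbon with one H, double-bonded to O and single-bonded to carbon.
The molecule carries 4 separate instances of an aldehyde (-CHO) meeting every constraint; each maps to a distinct set of atoms, giving 4 matches.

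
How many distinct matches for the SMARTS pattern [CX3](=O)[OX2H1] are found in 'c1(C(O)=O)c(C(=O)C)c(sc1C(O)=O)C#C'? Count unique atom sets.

2

[CX3](=O)[OX2H1] is the SMARTS for a carboxylic acid: an sp2 carbon double-bonded to O and single-bonded to an -OH oxygen.
The molecule carries 2 separate instances of a carboxylic acid group (-C(=O)OH) meeting every constraint; each maps to a distinct set of atoms, giving 2 matches.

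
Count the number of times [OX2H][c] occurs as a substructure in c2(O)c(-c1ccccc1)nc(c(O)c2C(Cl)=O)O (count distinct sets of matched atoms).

3

[OX2H][c] is the SMARTS for a phenol: a hydroxyl oxygen attached to an aromatic carbon.
The molecule carries 3 separate instances of a hydroxyl group (-OH) meeting every constraint; each maps to a distinct set of atoms, giving 3 matches.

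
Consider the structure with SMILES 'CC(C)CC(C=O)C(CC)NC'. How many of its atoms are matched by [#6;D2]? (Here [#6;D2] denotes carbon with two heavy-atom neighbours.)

3

Check the 12 heavy atoms by environment: 3× C (D2) → match; 3× C (D3) → no; 4× C (D1) → no; 1× O (D1) → no; 1× N (D2) → no.
That gives 3 matching atoms.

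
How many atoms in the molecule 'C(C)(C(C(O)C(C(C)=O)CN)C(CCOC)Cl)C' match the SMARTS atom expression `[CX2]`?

0

Check the 18 heavy atoms by environment: 12× C (X4) → no; 2× O (X2) → no; 1× N (X3) → no; 1× C (X3) → no; 1× O (X1) → no; 1× Cl (X1) → no.
No environment satisfies the query, so 0 matching atoms.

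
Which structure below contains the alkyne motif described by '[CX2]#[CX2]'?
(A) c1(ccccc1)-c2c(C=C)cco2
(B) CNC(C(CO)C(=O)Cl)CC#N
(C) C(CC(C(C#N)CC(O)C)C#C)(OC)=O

[CX2]#[CX2] describes a carbon-carbon triple bond (an alkyne).
(A) has a vinyl group (-CH=CH2) but the C=C is a double bond; both carbons are CX3, not CX2.
(B) has a nitrile (-C#N) but the triple bond is C#N, not C#C.
(C) contains an ethynyl group (-C#CH), which satisfies every atom and bond constraint.
So the answer is (C).

C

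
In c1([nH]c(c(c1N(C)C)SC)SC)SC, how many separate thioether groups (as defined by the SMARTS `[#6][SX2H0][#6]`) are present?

[#6][SX2H0][#6] is the SMARTS for a thioether: an aliphatic sulfur bridging two carbons with no H on the sulfur.
The molecule carries 3 separate instances of a methylthio ether (-SCH3) meeting every constraint; each maps to a distinct set of atoms, giving 3 matches.

3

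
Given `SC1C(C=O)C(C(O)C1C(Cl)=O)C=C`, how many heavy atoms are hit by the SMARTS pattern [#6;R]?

Check the 14 heavy atoms by environment: 5× C (in 5-ring) → match; 4× C (acyclic) → no; 1× S (acyclic) → no; 3× O (acyclic) → no; 1× Cl (acyclic) → no.
That gives 5 matching atoms.

5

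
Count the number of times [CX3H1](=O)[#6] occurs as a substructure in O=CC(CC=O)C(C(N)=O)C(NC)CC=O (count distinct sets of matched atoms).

3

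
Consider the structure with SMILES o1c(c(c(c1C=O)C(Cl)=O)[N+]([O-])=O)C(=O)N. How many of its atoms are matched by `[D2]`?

2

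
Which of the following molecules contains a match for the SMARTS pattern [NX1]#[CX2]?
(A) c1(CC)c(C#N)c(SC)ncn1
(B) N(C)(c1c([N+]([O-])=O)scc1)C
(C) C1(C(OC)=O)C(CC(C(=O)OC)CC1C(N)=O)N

A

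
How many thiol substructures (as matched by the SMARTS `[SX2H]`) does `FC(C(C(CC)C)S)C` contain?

[SX2H] is the SMARTS for a thiol: an aliphatic sulfur with two connections, one being H.
Exactly one fragment in the molecule meets all constraints, giving 1 match.

1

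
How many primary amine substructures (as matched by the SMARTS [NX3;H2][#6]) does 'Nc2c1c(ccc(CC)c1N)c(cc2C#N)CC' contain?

2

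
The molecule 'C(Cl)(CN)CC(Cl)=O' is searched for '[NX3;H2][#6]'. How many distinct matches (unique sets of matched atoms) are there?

1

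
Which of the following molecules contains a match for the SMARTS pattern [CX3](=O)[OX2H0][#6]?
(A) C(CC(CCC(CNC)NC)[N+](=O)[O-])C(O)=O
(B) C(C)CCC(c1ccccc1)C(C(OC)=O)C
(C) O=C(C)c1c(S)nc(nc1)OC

[CX3](=O)[OX2H0][#6] describes a carbonyl carbon bonded to an oxygen that is itself bonded to carbon (no H on that O) (an ester).
(A) has a carboxylic acid group (-C(=O)OH) but the singly-bonded O carries H (OX2H1, not H0).
(B) contains a methyl-ester group (-C(=O)OCH3), which satisfies every atom and bond constraint.
(C) has a methoxy ether (-OCH3) but the ether oxygen is not adjacent to a C=O carbon.
So the answer is (B).

B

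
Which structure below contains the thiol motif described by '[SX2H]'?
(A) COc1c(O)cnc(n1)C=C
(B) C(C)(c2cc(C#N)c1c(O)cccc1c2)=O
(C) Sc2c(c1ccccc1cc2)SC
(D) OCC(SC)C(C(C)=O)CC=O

C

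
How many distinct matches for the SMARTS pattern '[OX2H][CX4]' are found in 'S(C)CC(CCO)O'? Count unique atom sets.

2

[OX2H][CX4] is the SMARTS for an aliphatic alcohol: a hydroxyl oxygen bound to an sp3 (X4) carbon.
The molecule carries 2 separate instances of a hydroxyl group (-OH) meeting every constraint; each maps to a distinct set of atoms, giving 2 matches.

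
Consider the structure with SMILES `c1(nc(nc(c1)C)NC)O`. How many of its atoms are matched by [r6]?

6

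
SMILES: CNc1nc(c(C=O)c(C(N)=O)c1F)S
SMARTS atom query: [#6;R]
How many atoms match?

The query [#6;R] means: carbon that is part of a ring.
Check the 15 heavy atoms by environment: 1× n (aromatic, in 6-ring) → no; 5× c (aromatic, in 6-ring) → match; 2× N (acyclic) → no; 3× C (acyclic) → no; 1× S (acyclic) → no; 2× O (acyclic) → no; 1× F (acyclic) → no.
That gives 5 matching atoms.

5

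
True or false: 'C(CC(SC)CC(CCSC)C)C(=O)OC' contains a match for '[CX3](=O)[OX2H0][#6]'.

The pattern [CX3](=O)[OX2H0][#6] describes a carbonyl carbon bonded to an oxygen that is itself bonded to carbon (no H on that O) — an ester.
The molecule carries a methyl-ester group (-C(=O)OCH3), whose atoms satisfy every constraint of the query, so the pattern matches.

True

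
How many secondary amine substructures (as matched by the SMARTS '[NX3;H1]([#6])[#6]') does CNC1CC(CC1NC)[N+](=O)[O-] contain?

[NX3;H1]([#6])[#6] is the SMARTS for a secondary amine: a trivalent nitrogen with one H, bonded to two carbons.
The molecule carries 2 separate instances of an N-methylamino group (-NHCH3) meeting every constraint; each maps to a distinct set of atoms, giving 2 matches.

2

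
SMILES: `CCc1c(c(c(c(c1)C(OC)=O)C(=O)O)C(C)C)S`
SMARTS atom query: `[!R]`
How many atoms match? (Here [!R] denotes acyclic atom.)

13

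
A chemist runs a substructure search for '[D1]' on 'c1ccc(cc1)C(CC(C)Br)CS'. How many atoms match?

3

The query [D1] means: atom with exactly one heavy-atom neighbour (degree 1).
Check the 13 heavy atoms by environment: 2× C (D2) → no; 2× C (D3) → no; 1× C (D1) → match; 1× c (aromatic, D3) → no; 5× c (aromatic, D2) → no; 1× S (D1) → match; 1× Br (D1) → match.
Summing the matching environments: 1 + 1 + 1 = 3 matching atoms.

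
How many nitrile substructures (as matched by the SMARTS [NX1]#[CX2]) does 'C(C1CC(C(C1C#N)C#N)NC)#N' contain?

[NX1]#[CX2] is the SMARTS for a nitrile: a nitrogen triple-bonded to a two-connected carbon.
The molecule carries 3 separate instances of a nitrile (-C#N) meeting every constraint; each maps to a distinct set of atoms, giving 3 matches.

3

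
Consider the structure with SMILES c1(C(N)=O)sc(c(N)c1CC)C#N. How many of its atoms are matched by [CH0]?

The query [CH0] means: aliphatic carbon with no attached hydrogen.
Check the 13 heavy atoms by environment: 1× s (aromatic, H0) → no; 4× c (aromatic, H0) → no; 1× C (H2) → no; 1× C (H3) → no; 2× C (H0) → match; 1× O (H0) → no; 2× N (H2) → no; 1× N (H0) → no.
That gives 2 matching atoms.

2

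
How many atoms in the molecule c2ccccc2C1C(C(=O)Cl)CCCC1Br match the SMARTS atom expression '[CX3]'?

1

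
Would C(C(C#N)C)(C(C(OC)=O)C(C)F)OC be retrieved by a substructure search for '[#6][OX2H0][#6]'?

Yes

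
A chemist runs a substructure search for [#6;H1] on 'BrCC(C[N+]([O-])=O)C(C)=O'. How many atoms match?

1

Check the 10 heavy atoms by environment: 2× C (H2) → no; 1× C (H1) → match; 1× Br (H0) → no; 1× C (H0) → no; 2× O (H0) → no; 1× C (H3) → no; 1× N (charge +1, H0) → no; 1× O (charge -1, H0) → no.
That gives 1 matching atom.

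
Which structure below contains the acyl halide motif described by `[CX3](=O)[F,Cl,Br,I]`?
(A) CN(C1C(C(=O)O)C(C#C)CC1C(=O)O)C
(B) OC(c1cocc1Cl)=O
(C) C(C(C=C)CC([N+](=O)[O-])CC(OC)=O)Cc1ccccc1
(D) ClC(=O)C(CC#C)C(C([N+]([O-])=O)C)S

D

[CX3](=O)[F,Cl,Br,I] describes a carbonyl carbon bonded to a halogen (an acyl halide).
(A) has a carboxylic acid group (-C(=O)OH) but the carbonyl is bonded to -OH, not to a halogen.
(B) has a chloro substituent but the Cl is not on a carbonyl carbon.
(C) has a methyl-ester group (-C(=O)OCH3) but the carbonyl is bonded to -O-C, not to a halogen.
(D) contains an acyl chloride (-C(=O)Cl), which satisfies every atom and bond constraint.
So the answer is (D).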